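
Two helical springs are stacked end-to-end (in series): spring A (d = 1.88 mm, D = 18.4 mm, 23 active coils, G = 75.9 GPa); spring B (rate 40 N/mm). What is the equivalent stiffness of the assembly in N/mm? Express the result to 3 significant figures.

k_A = Gd⁴/(8D³N_a) = (75.9×10³)(1.88⁴)/(8·18.4³·23) = 0.82718 N/mm
Series: 1/k_eq = 1/0.82718 + 1/40 = 1.2339; k_eq = 0.81042 N/mm

0.810 N/mm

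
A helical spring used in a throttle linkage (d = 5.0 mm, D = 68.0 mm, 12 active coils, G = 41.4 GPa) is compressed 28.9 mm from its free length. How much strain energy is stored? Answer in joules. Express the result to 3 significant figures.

k = Gd⁴/(8D³N_a) = (41.4×10³)(5.0⁴)/(8·68.0³·12) = 0.8572 N/mm
U = ½kδ² = 0.5 × 0.8572 × 28.9² = 357.97 N·mm = 0.35797 J

0.358 J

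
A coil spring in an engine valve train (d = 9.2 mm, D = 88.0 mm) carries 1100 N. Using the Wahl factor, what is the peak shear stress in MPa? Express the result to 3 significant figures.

Spring index C = D/d = 88.0/9.2 = 9.5652
K_W = (4C−1)/(4C−4) + 0.615/C = 37.261/34.261 + 0.0643 = 1.1519
τ₀ = 8FD/(πd³) = 8·1100·88.0/(π·9.2³) = 774400/2446.3 = 316.56 MPa
τ_max = K·τ₀ = 1.1519 × 316.56 = 364.63 MPa

365 MPa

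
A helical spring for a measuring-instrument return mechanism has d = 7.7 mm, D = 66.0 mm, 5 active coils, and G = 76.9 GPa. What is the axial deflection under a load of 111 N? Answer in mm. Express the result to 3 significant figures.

4.72 mm

k = Gd⁴/(8D³N_a) = (76.9×10³)(7.7⁴)/(8·66.0³·5) = 23.507 N/mm
δ = F/k = 111 / 23.507 = 4.722 mm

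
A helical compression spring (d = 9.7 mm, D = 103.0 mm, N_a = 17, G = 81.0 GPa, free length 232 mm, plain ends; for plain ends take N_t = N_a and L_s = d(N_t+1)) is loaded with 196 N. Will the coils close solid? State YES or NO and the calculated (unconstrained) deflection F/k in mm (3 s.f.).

k = Gd⁴/(8D³N_a) = (81.0×10³)(9.7⁴)/(8·103.0³·17) = 4.8253 N/mm
N_t = 17; L_s = 9.7·18 = 174.6 mm; δ_solid = L₀ − L_s = 232 − 174.6 = 57.4 mm
δ = F/k = 196/4.8253 = 40.62 mm
δ < δ_solid → spring does not go solid

NO, δ = 40.6 mm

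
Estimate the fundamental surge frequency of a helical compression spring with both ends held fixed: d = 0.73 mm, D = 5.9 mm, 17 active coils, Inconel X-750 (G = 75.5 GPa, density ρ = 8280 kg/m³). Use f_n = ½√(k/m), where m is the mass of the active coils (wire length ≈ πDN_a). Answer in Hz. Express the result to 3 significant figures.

k = Gd⁴/(8D³N_a) = (75.5×10³)(0.73⁴)/(8·5.9³·17) = 0.76761 N/mm = 767.61 N/m
Wire length L = πDN_a = π·5.9·17 = 315.1 mm
m = ρ·(πd²/4)·L = 8280 × 0.41854×10⁻⁶ m² × 0.3151 m = 0.001092 kg
f_n = ½√(k/m) = 0.5·√(767.61/0.001092) = 0.5·√(7.0295e+05) = 419.21 Hz

419 Hz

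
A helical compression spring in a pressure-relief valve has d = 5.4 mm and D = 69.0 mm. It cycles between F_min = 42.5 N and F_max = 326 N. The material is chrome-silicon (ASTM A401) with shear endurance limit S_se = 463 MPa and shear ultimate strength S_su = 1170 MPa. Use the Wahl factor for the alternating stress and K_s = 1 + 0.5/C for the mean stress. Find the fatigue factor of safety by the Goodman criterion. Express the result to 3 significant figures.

C = D/d = 69.0/5.4 = 12.7778; K_W = (4C−1)/(4C−4)+0.615/C = 1.1118; K_s = 1+0.5/C = 1.0391
F_a = (F_max−F_min)/2 = 141.75 N; F_m = (F_max+F_min)/2 = 184.25 N
τ_a = K_W·8F_aD/(πd³) = 1.1118 × 158.17 = 175.86 MPa
τ_m = K_s·8F_mD/(πd³) = 1.0391 × 205.6 = 213.64 MPa
Goodman: 1/n_f = τ_a/S_se + τ_m/S_su = 175.86/463 + 213.64/1170 = 0.37982 + 0.18260 = 0.56242
n_f = 1/0.56242 = 1.778

1.78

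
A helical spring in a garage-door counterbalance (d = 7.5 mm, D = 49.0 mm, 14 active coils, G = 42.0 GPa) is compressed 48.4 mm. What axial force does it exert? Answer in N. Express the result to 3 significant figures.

k = Gd⁴/(8D³N_a) = (42.0×10³)(7.5⁴)/(8·49.0³·14) = 10.085 N/mm
F = k·δ = 10.085 × 48.4 = 488.13 N

488 N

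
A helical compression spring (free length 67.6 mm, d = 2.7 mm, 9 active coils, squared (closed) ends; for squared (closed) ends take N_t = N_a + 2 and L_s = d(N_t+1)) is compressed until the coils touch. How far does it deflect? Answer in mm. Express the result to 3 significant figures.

35.2 mm

N_t = 11; L_s = 2.7·12 = 32.4 mm
δ_solid = L₀ − L_s = 67.6 − 32.4 = 35.2 mm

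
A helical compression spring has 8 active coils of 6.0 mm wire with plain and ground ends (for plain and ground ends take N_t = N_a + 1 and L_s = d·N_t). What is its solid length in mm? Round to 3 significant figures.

plain and ground ends: N_t = N_a + 1 = 8 + 1 = 9
L_s = d·N_t = 6.0 × 9 = 54 mm

54.0 mm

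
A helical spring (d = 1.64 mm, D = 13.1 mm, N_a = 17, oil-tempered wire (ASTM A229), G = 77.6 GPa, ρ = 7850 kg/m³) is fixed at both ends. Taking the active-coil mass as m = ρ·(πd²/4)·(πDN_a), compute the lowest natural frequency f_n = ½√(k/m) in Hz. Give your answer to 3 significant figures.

k = Gd⁴/(8D³N_a) = (77.6×10³)(1.64⁴)/(8·13.1³·17) = 1.836 N/mm = 1836 N/m
Wire length L = πDN_a = π·13.1·17 = 699.63 mm
m = ρ·(πd²/4)·L = 7850 × 2.1124×10⁻⁶ m² × 0.69963 m = 0.011602 kg
f_n = ½√(k/m) = 0.5·√(1836/0.011602) = 0.5·√(1.5826e+05) = 198.91 Hz

199 Hz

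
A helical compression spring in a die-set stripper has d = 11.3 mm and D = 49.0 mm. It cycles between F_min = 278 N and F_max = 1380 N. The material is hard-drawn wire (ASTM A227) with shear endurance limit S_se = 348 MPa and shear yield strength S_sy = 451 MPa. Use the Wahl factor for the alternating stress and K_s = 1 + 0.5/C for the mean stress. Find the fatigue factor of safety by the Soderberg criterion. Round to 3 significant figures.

C = D/d = 49.0/11.3 = 4.3363; K_W = (4C−1)/(4C−4)+0.615/C = 1.3666; K_s = 1+0.5/C = 1.1153
F_a = (F_max−F_min)/2 = 551 N; F_m = (F_max+F_min)/2 = 829 N
τ_a = K_W·8F_aD/(πd³) = 1.3666 × 47.649 = 65.118 MPa
τ_m = K_s·8F_mD/(πd³) = 1.1153 × 71.689 = 79.956 MPa
Soderberg: 1/n_f = τ_a/S_se + τ_m/S_sy = 65.118/348 + 79.956/451 = 0.18712 + 0.17729 = 0.36441
n_f = 1/0.36441 = 2.744

2.74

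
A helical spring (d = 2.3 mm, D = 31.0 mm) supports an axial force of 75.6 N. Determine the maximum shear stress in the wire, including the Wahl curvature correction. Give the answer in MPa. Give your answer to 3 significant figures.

Spring index C = D/d = 31.0/2.3 = 13.4783
K_W = (4C−1)/(4C−4) + 0.615/C = 52.913/49.913 + 0.0456 = 1.1057
τ₀ = 8FD/(πd³) = 8·75.6·31.0/(π·2.3³) = 18748.8/38.224 = 490.5 MPa
τ_max = K·τ₀ = 1.1057 × 490.5 = 542.36 MPa

542 MPa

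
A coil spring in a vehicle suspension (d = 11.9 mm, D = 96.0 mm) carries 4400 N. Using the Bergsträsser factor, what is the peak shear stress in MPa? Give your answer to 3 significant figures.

747 MPa

Spring index C = D/d = 96.0/11.9 = 8.0672
K_B = (4C+2)/(4C−3) = 34.269/29.269 = 1.1708
τ₀ = 8FD/(πd³) = 8·4400·96.0/(π·11.9³) = 3.3792e+06/5294.1 = 638.3 MPa
τ_max = K·τ₀ = 1.1708 × 638.3 = 747.34 MPa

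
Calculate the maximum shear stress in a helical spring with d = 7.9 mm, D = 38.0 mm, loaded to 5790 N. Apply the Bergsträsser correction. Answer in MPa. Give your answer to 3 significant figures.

1490 MPa

Spring index C = D/d = 38.0/7.9 = 4.8101
K_B = (4C+2)/(4C−3) = 21.241/16.241 = 1.3079
τ₀ = 8FD/(πd³) = 8·5790·38.0/(π·7.9³) = 1.76016e+06/1548.9 = 1136.4 MPa
τ_max = K·τ₀ = 1.3079 × 1136.4 = 1486.2 MPa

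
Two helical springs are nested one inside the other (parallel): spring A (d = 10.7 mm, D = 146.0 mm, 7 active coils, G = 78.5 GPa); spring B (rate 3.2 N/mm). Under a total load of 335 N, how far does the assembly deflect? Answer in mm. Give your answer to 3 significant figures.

k_A = Gd⁴/(8D³N_a) = (78.5×10³)(10.7⁴)/(8·146.0³·7) = 5.9042 N/mm
Parallel: k_eq = 5.9042 + 3.2 = 9.1042 N/mm
δ = F/k_eq = 335/9.1042 = 36.796 mm

36.8 mm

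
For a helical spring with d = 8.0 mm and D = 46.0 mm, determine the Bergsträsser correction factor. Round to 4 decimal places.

1.2500

C = D/d = 46.0/8.0 = 5.7500
K_B = (4C+2)/(4C−3) = 25.000/20.000 = 1.2500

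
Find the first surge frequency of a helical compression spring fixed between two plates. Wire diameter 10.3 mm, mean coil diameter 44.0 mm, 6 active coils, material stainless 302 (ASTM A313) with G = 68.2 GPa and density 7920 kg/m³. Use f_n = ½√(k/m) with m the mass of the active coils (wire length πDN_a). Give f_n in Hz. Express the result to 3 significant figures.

k = Gd⁴/(8D³N_a) = (68.2×10³)(10.3⁴)/(8·44.0³·6) = 187.73 N/mm = 1.8773e+05 N/m
Wire length L = πDN_a = π·44.0·6 = 829.38 mm
m = ρ·(πd²/4)·L = 7920 × 83.323×10⁻⁶ m² × 0.82938 m = 0.54732 kg
f_n = ½√(k/m) = 0.5·√(1.8773e+05/0.54732) = 0.5·√(3.43e+05) = 292.83 Hz

293 Hz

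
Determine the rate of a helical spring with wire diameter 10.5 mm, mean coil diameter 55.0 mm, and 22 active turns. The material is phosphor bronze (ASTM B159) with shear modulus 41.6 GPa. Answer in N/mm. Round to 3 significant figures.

17.3 N/mm

k = Gd⁴/(8D³N_a) = (41.6×10³ × 10.5⁴) / (8 × 55.0³ × 22)
  = 5.05651e+08 / 2.9282e+07 = 17.268 N/mm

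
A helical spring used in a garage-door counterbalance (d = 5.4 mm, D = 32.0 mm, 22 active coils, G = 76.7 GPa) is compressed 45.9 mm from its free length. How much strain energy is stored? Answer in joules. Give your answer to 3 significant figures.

k = Gd⁴/(8D³N_a) = (76.7×10³)(5.4⁴)/(8·32.0³·22) = 11.309 N/mm
U = ½kδ² = 0.5 × 11.309 × 45.9² = 11913 N·mm = 11.913 J

11.9 J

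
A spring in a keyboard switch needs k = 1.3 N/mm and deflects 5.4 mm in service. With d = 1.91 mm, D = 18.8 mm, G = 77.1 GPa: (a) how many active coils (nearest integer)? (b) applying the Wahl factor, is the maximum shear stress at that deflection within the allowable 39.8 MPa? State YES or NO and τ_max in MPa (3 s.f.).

N_a = Gd⁴/(8D³k) = (77.1×10³)(1.91⁴)/(8·18.8³·1.3) = 14.85 → N_a = 15
Actual rate k = Gd⁴/(8D³·15) = 1.2869 N/mm
Working load F = kδ = 1.2869·5.4 = 6.9491 N
C = 18.8/1.91 = 9.8429; K_W = (4C−1)/(4C−4)+0.615/C = 1.1473
τ_max = K_W·8FD/(πd³) = 1.1473·47.745 = 54.777 MPa
τ_max > 39.8 MPa → exceeds allowable

(a) 15 coils; (b) NO, τ_max = 54.8 MPa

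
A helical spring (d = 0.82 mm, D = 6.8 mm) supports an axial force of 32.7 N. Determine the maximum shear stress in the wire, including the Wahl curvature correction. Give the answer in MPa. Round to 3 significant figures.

1210 MPa

Spring index C = D/d = 6.8/0.82 = 8.2927
K_W = (4C−1)/(4C−4) + 0.615/C = 32.171/29.171 + 0.0742 = 1.1770
τ₀ = 8FD/(πd³) = 8·32.7·6.8/(π·0.82³) = 1778.88/1.7322 = 1027 MPa
τ_max = K·τ₀ = 1.1770 × 1027 = 1208.7 MPa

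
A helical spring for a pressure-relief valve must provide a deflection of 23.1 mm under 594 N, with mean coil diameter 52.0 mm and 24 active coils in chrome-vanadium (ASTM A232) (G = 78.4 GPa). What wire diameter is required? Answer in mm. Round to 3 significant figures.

Required rate k = F/δ = 594/23.1 = 25.714 N/mm
d = (8D³N_a·k / G)^(1/4) = (8·52.0³·24·25.714 / (78.4×10³))^0.25
  = (8854.6)^0.25 = 9.7005 mm

9.70 mm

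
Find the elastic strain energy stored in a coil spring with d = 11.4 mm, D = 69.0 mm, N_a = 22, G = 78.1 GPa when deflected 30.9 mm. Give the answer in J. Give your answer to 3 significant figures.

k = Gd⁴/(8D³N_a) = (78.1×10³)(11.4⁴)/(8·69.0³·22) = 22.814 N/mm
U = ½kδ² = 0.5 × 22.814 × 30.9² = 10892 N·mm = 10.892 J

10.9 J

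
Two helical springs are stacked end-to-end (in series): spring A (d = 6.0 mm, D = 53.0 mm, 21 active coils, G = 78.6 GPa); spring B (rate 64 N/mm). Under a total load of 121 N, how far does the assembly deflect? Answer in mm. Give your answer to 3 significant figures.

31.6 mm

k_A = Gd⁴/(8D³N_a) = (78.6×10³)(6.0⁴)/(8·53.0³·21) = 4.0728 N/mm
Series: 1/k_eq = 1/4.0728 + 1/64 = 0.26116; k_eq = 3.8291 N/mm
δ = F/k_eq = 121/3.8291 = 31.6 mm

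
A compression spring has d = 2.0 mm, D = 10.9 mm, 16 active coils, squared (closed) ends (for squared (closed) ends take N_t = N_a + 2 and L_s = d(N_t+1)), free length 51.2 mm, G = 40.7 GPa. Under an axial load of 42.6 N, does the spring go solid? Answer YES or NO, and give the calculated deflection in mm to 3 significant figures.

k = Gd⁴/(8D³N_a) = (40.7×10³)(2.0⁴)/(8·10.9³·16) = 3.9285 N/mm
N_t = 18; L_s = 2.0·19 = 38 mm; δ_solid = L₀ − L_s = 51.2 − 38 = 13.2 mm
δ = F/k = 42.6/3.9285 = 10.844 mm
δ < δ_solid → spring does not go solid

NO, δ = 10.8 mm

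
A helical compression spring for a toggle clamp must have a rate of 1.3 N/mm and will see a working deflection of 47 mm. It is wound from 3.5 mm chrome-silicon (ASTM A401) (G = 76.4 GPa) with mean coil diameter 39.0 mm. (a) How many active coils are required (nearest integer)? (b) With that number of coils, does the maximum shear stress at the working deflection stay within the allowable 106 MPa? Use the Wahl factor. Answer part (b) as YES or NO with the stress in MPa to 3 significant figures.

(a) 19 coils; (b) NO, τ_max = 156 MPa

N_a = Gd⁴/(8D³k) = (76.4×10³)(3.5⁴)/(8·39.0³·1.3) = 18.58 → N_a = 19
Actual rate k = Gd⁴/(8D³·19) = 1.2715 N/mm
Working load F = kδ = 1.2715·47 = 59.762 N
C = 39.0/3.5 = 11.1429; K_W = (4C−1)/(4C−4)+0.615/C = 1.1291
τ_max = K_W·8FD/(πd³) = 1.1291·138.43 = 156.3 MPa
τ_max > 106 MPa → exceeds allowable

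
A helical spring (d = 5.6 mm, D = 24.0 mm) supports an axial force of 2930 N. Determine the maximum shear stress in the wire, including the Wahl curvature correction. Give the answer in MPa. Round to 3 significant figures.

1400 MPa

Spring index C = D/d = 24.0/5.6 = 4.2857
K_W = (4C−1)/(4C−4) + 0.615/C = 16.143/13.143 + 0.1435 = 1.3718
τ₀ = 8FD/(πd³) = 8·2930·24.0/(π·5.6³) = 562560/551.71 = 1019.7 MPa
τ_max = K·τ₀ = 1.3718 × 1019.7 = 1398.7 MPa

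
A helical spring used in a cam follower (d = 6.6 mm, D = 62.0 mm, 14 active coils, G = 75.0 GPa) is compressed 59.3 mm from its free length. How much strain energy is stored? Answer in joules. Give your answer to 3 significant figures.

k = Gd⁴/(8D³N_a) = (75.0×10³)(6.6⁴)/(8·62.0³·14) = 5.3314 N/mm
U = ½kδ² = 0.5 × 5.3314 × 59.3² = 9374 N·mm = 9.374 J

9.37 J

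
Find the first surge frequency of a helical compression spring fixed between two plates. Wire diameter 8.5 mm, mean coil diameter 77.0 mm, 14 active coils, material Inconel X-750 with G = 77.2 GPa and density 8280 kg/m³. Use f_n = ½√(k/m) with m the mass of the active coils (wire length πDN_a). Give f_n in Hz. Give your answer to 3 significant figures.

35.2 Hz

k = Gd⁴/(8D³N_a) = (77.2×10³)(8.5⁴)/(8·77.0³·14) = 7.8814 N/mm = 7881.4 N/m
Wire length L = πDN_a = π·77.0·14 = 3386.6 mm
m = ρ·(πd²/4)·L = 8280 × 56.745×10⁻⁶ m² × 3.3866 m = 1.5912 kg
f_n = ½√(k/m) = 0.5·√(7881.4/1.5912) = 0.5·√(4953.1) = 35.189 Hz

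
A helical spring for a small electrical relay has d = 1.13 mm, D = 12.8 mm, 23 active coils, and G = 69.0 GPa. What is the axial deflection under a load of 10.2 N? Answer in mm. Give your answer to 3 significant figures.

k = Gd⁴/(8D³N_a) = (69.0×10³)(1.13⁴)/(8·12.8³·23) = 0.29155 N/mm
δ = F/k = 10.2 / 0.29155 = 34.985 mm

35.0 mm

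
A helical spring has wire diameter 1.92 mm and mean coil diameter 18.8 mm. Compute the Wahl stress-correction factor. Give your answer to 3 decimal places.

1.148

C = D/d = 18.8/1.92 = 9.7917
K_W = (4C−1)/(4C−4) + 0.615/C = 38.167/35.167 + 0.0628 = 1.1481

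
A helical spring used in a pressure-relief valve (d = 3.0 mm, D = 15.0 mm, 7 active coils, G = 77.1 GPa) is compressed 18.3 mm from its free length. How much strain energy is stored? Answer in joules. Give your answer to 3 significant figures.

k = Gd⁴/(8D³N_a) = (77.1×10³)(3.0⁴)/(8·15.0³·7) = 33.043 N/mm
U = ½kδ² = 0.5 × 33.043 × 18.3² = 5532.9 N·mm = 5.5329 J

5.53 J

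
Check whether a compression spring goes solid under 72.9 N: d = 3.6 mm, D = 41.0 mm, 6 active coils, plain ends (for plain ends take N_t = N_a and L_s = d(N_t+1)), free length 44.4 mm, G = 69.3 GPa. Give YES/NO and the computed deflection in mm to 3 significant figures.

YES, δ = 20.7 mm

k = Gd⁴/(8D³N_a) = (69.3×10³)(3.6⁴)/(8·41.0³·6) = 3.5184 N/mm
N_t = 6; L_s = 3.6·7 = 25.2 mm; δ_solid = L₀ − L_s = 44.4 − 25.2 = 19.2 mm
δ = F/k = 72.9/3.5184 = 20.719 mm
δ ≥ δ_solid → spring goes solid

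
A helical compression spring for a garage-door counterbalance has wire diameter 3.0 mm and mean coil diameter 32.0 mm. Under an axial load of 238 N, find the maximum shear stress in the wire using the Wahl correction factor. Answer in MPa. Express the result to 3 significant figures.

815 MPa

Spring index C = D/d = 32.0/3.0 = 10.6667
K_W = (4C−1)/(4C−4) + 0.615/C = 41.667/38.667 + 0.0577 = 1.1352
τ₀ = 8FD/(πd³) = 8·238·32.0/(π·3.0³) = 60928/84.823 = 718.3 MPa
τ_max = K·τ₀ = 1.1352 × 718.3 = 815.44 MPa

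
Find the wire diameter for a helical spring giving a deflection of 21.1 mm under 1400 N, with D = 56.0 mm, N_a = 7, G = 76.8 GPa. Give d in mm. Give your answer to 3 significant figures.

9.60 mm

Required rate k = F/δ = 1400/21.1 = 66.351 N/mm
d = (8D³N_a·k / G)^(1/4) = (8·56.0³·7·66.351 / (76.8×10³))^0.25
  = (8496.4)^0.25 = 9.6008 mm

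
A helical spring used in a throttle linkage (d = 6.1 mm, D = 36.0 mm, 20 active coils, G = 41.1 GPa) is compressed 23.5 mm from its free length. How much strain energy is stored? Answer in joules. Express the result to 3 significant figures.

k = Gd⁴/(8D³N_a) = (41.1×10³)(6.1⁴)/(8·36.0³·20) = 7.6231 N/mm
U = ½kδ² = 0.5 × 7.6231 × 23.5² = 2104.9 N·mm = 2.1049 J

2.10 J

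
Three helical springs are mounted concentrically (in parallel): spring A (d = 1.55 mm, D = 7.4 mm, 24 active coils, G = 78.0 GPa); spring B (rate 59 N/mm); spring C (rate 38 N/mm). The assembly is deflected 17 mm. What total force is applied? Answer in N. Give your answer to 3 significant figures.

1750 N

k_A = Gd⁴/(8D³N_a) = (78.0×10³)(1.55⁴)/(8·7.4³·24) = 5.7866 N/mm
Parallel: k_eq = 5.7866 + 59 + 38 = 102.79 N/mm
F = k_eq·δ = 102.79·17 = 1747.4 N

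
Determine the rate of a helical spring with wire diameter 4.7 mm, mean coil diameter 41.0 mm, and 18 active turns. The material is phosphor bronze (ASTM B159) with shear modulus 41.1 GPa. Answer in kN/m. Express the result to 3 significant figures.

2.02 kN/m

k = Gd⁴/(8D³N_a) = (41.1×10³ × 4.7⁴) / (8 × 41.0³ × 18)
  = 2.00555e+07 / 9.92462e+06 = 2.0208 N/mm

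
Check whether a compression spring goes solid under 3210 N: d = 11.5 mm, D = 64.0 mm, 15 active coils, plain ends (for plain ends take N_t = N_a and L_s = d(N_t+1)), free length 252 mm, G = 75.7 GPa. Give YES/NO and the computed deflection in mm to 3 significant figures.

k = Gd⁴/(8D³N_a) = (75.7×10³)(11.5⁴)/(8·64.0³·15) = 42.089 N/mm
N_t = 15; L_s = 11.5·16 = 184 mm; δ_solid = L₀ − L_s = 252 − 184 = 68 mm
δ = F/k = 3210/42.089 = 76.267 mm
δ ≥ δ_solid → spring goes solid

YES, δ = 76.3 mm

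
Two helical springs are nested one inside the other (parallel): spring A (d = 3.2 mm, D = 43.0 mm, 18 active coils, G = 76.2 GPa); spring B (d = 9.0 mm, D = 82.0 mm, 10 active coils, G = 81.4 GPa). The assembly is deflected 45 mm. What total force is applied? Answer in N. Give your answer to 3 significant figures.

k_A = Gd⁴/(8D³N_a) = (76.2×10³)(3.2⁴)/(8·43.0³·18) = 0.69789 N/mm
k_B = Gd⁴/(8D³N_a) = (81.4×10³)(9.0⁴)/(8·82.0³·10) = 12.108 N/mm
Parallel: k_eq = 0.69789 + 12.108 = 12.806 N/mm
F = k_eq·δ = 12.806·45 = 576.25 N

576 N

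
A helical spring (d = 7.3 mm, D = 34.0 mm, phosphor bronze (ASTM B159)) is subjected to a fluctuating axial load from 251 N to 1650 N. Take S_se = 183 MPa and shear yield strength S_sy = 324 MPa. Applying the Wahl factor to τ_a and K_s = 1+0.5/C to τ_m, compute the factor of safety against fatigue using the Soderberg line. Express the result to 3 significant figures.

0.537

C = D/d = 34.0/7.3 = 4.6575; K_W = (4C−1)/(4C−4)+0.615/C = 1.3371; K_s = 1+0.5/C = 1.1074
F_a = (F_max−F_min)/2 = 699.5 N; F_m = (F_max+F_min)/2 = 950.5 N
τ_a = K_W·8F_aD/(πd³) = 1.3371 × 155.68 = 208.16 MPa
τ_m = K_s·8F_mD/(πd³) = 1.1074 × 211.54 = 234.25 MPa
Soderberg: 1/n_f = τ_a/S_se + τ_m/S_sy = 208.16/183 + 234.25/324 = 1.13750 + 0.72301 = 1.8605
n_f = 1/1.8605 = 0.5375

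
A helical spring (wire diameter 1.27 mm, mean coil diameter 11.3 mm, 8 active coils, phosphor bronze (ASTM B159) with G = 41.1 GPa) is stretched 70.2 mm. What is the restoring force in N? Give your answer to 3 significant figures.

81.3 N

k = Gd⁴/(8D³N_a) = (41.1×10³)(1.27⁴)/(8·11.3³·8) = 1.1578 N/mm
F = k·δ = 1.1578 × 70.2 = 81.279 N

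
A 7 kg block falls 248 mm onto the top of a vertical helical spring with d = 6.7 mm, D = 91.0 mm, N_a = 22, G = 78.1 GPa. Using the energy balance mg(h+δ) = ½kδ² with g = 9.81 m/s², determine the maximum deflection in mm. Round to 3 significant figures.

237 mm

k = Gd⁴/(8D³N_a) = (78.1×10³)(6.7⁴)/(8·91.0³·22) = 1.1866 N/mm
W = mg = 7 × 9.81 = 68.67 N
½kδ² − Wδ − Wh = 0 → δ = (W + √(W² + 2kWh))/k
δ = (68.67 + √(4715.6 + 40416.8))/1.1866 = (68.67 + 212.44)/1.1866 = 236.9 mm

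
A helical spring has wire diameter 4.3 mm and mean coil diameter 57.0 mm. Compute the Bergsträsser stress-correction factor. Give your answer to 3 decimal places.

1.100

C = D/d = 57.0/4.3 = 13.2558
K_B = (4C+2)/(4C−3) = 55.023/50.023 = 1.1000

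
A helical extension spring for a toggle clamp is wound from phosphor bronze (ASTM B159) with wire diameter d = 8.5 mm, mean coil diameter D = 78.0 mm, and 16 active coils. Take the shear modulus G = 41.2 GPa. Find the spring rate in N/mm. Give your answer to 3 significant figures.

k = Gd⁴/(8D³N_a) = (41.2×10³ × 8.5⁴) / (8 × 78.0³ × 16)
  = 2.15067e+08 / 6.07427e+07 = 3.5406 N/mm

3.54 N/mm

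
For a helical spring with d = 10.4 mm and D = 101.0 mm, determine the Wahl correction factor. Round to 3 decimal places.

1.149

C = D/d = 101.0/10.4 = 9.7115
K_W = (4C−1)/(4C−4) + 0.615/C = 37.846/34.846 + 0.0633 = 1.1494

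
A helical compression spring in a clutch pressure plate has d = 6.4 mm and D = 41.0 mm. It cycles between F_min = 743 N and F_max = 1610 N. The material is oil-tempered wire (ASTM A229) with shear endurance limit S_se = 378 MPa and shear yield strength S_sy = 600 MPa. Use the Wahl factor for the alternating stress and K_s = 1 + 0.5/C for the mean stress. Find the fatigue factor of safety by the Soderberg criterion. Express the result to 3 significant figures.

0.711

C = D/d = 41.0/6.4 = 6.4062; K_W = (4C−1)/(4C−4)+0.615/C = 1.2347; K_s = 1+0.5/C = 1.0780
F_a = (F_max−F_min)/2 = 433.5 N; F_m = (F_max+F_min)/2 = 1176.5 N
τ_a = K_W·8F_aD/(πd³) = 1.2347 × 172.65 = 213.18 MPa
τ_m = K_s·8F_mD/(πd³) = 1.0780 × 468.57 = 505.14 MPa
Soderberg: 1/n_f = τ_a/S_se + τ_m/S_sy = 213.18/378 + 505.14/600 = 0.56397 + 0.84191 = 1.4059
n_f = 1/1.4059 = 0.7113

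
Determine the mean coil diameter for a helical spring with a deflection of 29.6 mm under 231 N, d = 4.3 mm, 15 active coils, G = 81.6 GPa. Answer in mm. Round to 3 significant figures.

Required rate k = F/δ = 231/29.6 = 7.8041 N/mm
D = (Gd⁴/(8N_a·k))^(1/3) = (81.6×10³·4.3⁴/(8·15·7.8041))^(1/3)
  = (29789.4)^(1/3) = 30.9995 mm

31.0 mm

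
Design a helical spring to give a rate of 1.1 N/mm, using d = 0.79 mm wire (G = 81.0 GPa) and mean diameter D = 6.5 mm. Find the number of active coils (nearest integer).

13

N_a = Gd⁴/(8D³k) = (81.0×10³ × 0.79⁴)/(8 × 6.5³ × 1.1)
    = 31549.6 / 2416.7 = 13.05 → 13 coils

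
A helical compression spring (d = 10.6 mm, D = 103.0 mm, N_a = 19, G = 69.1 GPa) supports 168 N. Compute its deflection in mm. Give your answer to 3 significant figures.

32.0 mm

k = Gd⁴/(8D³N_a) = (69.1×10³)(10.6⁴)/(8·103.0³·19) = 5.2523 N/mm
δ = F/k = 168 / 5.2523 = 31.986 mm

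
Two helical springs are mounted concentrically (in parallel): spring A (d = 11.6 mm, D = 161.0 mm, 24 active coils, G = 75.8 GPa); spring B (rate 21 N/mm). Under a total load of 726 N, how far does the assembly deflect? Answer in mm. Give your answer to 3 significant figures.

k_A = Gd⁴/(8D³N_a) = (75.8×10³)(11.6⁴)/(8·161.0³·24) = 1.7129 N/mm
Parallel: k_eq = 1.7129 + 21 = 22.713 N/mm
δ = F/k_eq = 726/22.713 = 31.964 mm

32.0 mm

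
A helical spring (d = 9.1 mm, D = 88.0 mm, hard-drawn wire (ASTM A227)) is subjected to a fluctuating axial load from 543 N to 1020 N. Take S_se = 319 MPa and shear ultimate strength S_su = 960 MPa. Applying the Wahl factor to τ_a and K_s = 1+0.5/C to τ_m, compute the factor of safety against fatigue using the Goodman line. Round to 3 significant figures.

C = D/d = 88.0/9.1 = 9.6703; K_W = (4C−1)/(4C−4)+0.615/C = 1.1501; K_s = 1+0.5/C = 1.0517
F_a = (F_max−F_min)/2 = 238.5 N; F_m = (F_max+F_min)/2 = 781.5 N
τ_a = K_W·8F_aD/(πd³) = 1.1501 × 70.923 = 81.568 MPa
τ_m = K_s·8F_mD/(πd³) = 1.0517 × 232.4 = 244.41 MPa
Goodman: 1/n_f = τ_a/S_se + τ_m/S_su = 81.568/319 + 244.41/960 = 0.25570 + 0.25460 = 0.5103
n_f = 1/0.5103 = 1.96

1.96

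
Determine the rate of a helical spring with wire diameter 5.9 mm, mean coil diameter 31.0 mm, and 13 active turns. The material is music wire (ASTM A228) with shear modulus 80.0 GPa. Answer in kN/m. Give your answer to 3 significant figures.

31.3 kN/m

k = Gd⁴/(8D³N_a) = (80.0×10³ × 5.9⁴) / (8 × 31.0³ × 13)
  = 9.69389e+07 / 3.09826e+06 = 31.288 N/mm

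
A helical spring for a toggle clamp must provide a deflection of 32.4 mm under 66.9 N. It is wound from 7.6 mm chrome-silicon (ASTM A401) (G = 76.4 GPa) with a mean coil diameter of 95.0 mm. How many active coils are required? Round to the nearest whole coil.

18

Required rate k = F/δ = 66.9/32.4 = 2.0648 N/mm
N_a = Gd⁴/(8D³k) = (76.4×10³ × 7.6⁴)/(8 × 95.0³ × 2.0648)
    = 2.54887e+08 / 1.41626e+07 = 18 → 18 coils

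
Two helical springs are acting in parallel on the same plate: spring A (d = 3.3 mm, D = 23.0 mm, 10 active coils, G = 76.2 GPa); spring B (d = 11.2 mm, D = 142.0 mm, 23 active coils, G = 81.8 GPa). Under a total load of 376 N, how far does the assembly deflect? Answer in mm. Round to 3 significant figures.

k_A = Gd⁴/(8D³N_a) = (76.2×10³)(3.3⁴)/(8·23.0³·10) = 9.284 N/mm
k_B = Gd⁴/(8D³N_a) = (81.8×10³)(11.2⁴)/(8·142.0³·23) = 2.4431 N/mm
Parallel: k_eq = 9.284 + 2.4431 = 11.727 N/mm
δ = F/k_eq = 376/11.727 = 32.062 mm

32.1 mm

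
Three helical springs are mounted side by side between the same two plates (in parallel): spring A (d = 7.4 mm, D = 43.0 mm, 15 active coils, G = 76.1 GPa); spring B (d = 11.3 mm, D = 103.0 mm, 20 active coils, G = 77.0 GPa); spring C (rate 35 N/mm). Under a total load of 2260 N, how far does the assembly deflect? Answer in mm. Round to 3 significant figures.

k_A = Gd⁴/(8D³N_a) = (76.1×10³)(7.4⁴)/(8·43.0³·15) = 23.918 N/mm
k_B = Gd⁴/(8D³N_a) = (77.0×10³)(11.3⁴)/(8·103.0³·20) = 7.1808 N/mm
Parallel: k_eq = 23.918 + 7.1808 + 35 = 66.099 N/mm
δ = F/k_eq = 2260/66.099 = 34.191 mm

34.2 mm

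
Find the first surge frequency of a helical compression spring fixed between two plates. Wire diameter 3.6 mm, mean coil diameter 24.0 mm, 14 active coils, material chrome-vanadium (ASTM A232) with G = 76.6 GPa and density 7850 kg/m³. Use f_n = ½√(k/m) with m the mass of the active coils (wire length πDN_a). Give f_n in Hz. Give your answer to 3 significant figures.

157 Hz

k = Gd⁴/(8D³N_a) = (76.6×10³)(3.6⁴)/(8·24.0³·14) = 8.3097 N/mm = 8309.7 N/m
Wire length L = πDN_a = π·24.0·14 = 1055.6 mm
m = ρ·(πd²/4)·L = 7850 × 10.179×10⁻⁶ m² × 1.0556 m = 0.084344 kg
f_n = ½√(k/m) = 0.5·√(8309.7/0.084344) = 0.5·√(98522) = 156.94 Hz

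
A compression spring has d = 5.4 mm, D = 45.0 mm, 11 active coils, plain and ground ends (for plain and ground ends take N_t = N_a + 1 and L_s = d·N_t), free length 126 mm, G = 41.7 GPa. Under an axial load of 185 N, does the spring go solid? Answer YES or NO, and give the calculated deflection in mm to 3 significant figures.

k = Gd⁴/(8D³N_a) = (41.7×10³)(5.4⁴)/(8·45.0³·11) = 4.4217 N/mm
N_t = 12; L_s = 5.4·12 = 64.8 mm; δ_solid = L₀ − L_s = 126 − 64.8 = 61.2 mm
δ = F/k = 185/4.4217 = 41.839 mm
δ < δ_solid → spring does not go solid

NO, δ = 41.8 mm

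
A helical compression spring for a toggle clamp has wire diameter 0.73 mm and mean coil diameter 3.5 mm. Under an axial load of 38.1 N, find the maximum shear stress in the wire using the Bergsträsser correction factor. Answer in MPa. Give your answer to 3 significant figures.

1140 MPa

Spring index C = D/d = 3.5/0.73 = 4.7945
K_B = (4C+2)/(4C−3) = 21.178/16.178 = 1.3091
τ₀ = 8FD/(πd³) = 8·38.1·3.5/(π·0.73³) = 1066.8/1.2221 = 872.9 MPa
τ_max = K·τ₀ = 1.3091 × 872.9 = 1142.7 MPa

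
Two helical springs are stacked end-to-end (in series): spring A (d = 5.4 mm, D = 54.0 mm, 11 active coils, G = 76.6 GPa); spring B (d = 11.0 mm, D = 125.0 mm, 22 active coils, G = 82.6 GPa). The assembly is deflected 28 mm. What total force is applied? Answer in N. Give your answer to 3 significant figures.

56.3 N

k_A = Gd⁴/(8D³N_a) = (76.6×10³)(5.4⁴)/(8·54.0³·11) = 4.7005 N/mm
k_B = Gd⁴/(8D³N_a) = (82.6×10³)(11.0⁴)/(8·125.0³·22) = 3.5181 N/mm
Series: 1/k_eq = 1/4.7005 + 1/3.5181 = 0.49699; k_eq = 2.0121 N/mm
F = k_eq·δ = 2.0121·28 = 56.339 N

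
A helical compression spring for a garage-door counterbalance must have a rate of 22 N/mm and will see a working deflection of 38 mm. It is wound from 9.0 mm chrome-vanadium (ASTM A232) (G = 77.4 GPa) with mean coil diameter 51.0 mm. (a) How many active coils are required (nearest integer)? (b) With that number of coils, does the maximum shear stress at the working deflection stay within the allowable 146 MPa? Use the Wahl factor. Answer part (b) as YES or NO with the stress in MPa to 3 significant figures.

(a) 22 coils; (b) NO, τ_max = 187 MPa

N_a = Gd⁴/(8D³k) = (77.4×10³)(9.0⁴)/(8·51.0³·22) = 21.75 → N_a = 22
Actual rate k = Gd⁴/(8D³·22) = 21.751 N/mm
Working load F = kδ = 21.751·38 = 826.55 N
C = 51.0/9.0 = 5.6667; K_W = (4C−1)/(4C−4)+0.615/C = 1.2692
τ_max = K_W·8FD/(πd³) = 1.2692·147.25 = 186.9 MPa
τ_max > 146 MPa → exceeds allowable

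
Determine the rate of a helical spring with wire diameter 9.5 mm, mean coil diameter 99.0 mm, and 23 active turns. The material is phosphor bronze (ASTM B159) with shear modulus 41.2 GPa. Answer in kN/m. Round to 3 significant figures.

1.88 kN/m

k = Gd⁴/(8D³N_a) = (41.2×10³ × 9.5⁴) / (8 × 99.0³ × 23)
  = 3.35577e+08 / 1.78535e+08 = 1.8796 N/mm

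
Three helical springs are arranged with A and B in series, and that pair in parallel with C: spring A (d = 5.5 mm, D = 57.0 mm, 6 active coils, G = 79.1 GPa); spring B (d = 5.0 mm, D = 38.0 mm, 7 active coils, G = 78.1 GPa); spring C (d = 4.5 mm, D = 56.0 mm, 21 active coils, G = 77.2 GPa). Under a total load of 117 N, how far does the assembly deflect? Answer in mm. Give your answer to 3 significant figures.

18.1 mm

k_A = Gd⁴/(8D³N_a) = (79.1×10³)(5.5⁴)/(8·57.0³·6) = 8.1426 N/mm
k_B = Gd⁴/(8D³N_a) = (78.1×10³)(5.0⁴)/(8·38.0³·7) = 15.885 N/mm
k_C = Gd⁴/(8D³N_a) = (77.2×10³)(4.5⁴)/(8·56.0³·21) = 1.073 N/mm
Springs A,B series: k_AB = 1/(1/8.1426+1/15.885) = 5.3832 N/mm; parallel with C: k_eq = 5.3832+1.073 = 6.4562 N/mm
δ = F/k_eq = 117/6.4562 = 18.122 mm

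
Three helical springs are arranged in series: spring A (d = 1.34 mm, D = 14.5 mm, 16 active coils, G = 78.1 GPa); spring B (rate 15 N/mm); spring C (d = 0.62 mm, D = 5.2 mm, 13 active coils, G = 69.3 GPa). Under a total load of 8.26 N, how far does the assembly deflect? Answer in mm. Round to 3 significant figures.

25.1 mm

k_A = Gd⁴/(8D³N_a) = (78.1×10³)(1.34⁴)/(8·14.5³·16) = 0.64529 N/mm
k_C = Gd⁴/(8D³N_a) = (69.3×10³)(0.62⁴)/(8·5.2³·13) = 0.70026 N/mm
Series: 1/k_eq = 1/0.64529 + 1/15 + 1/0.70026 = 3.0444; k_eq = 0.32847 N/mm
δ = F/k_eq = 8.26/0.32847 = 25.147 mm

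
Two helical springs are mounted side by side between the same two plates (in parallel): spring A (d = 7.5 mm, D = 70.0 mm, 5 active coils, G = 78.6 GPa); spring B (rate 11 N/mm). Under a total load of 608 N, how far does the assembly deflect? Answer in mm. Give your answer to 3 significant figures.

k_A = Gd⁴/(8D³N_a) = (78.6×10³)(7.5⁴)/(8·70.0³·5) = 18.126 N/mm
Parallel: k_eq = 18.126 + 11 = 29.126 N/mm
δ = F/k_eq = 608/29.126 = 20.874 mm

20.9 mm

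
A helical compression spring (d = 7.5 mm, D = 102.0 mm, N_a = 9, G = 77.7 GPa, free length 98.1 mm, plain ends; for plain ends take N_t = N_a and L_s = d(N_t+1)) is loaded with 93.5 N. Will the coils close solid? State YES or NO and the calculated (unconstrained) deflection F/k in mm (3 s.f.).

k = Gd⁴/(8D³N_a) = (77.7×10³)(7.5⁴)/(8·102.0³·9) = 3.2176 N/mm
N_t = 9; L_s = 7.5·10 = 75 mm; δ_solid = L₀ − L_s = 98.1 − 75 = 23.1 mm
δ = F/k = 93.5/3.2176 = 29.059 mm
δ ≥ δ_solid → spring goes solid

YES, δ = 29.1 mm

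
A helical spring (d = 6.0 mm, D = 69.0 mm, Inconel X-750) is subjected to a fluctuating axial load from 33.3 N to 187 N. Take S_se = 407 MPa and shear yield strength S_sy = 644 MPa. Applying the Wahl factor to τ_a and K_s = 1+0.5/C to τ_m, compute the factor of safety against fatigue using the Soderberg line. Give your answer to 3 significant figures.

C = D/d = 69.0/6.0 = 11.5000; K_W = (4C−1)/(4C−4)+0.615/C = 1.1249; K_s = 1+0.5/C = 1.0435
F_a = (F_max−F_min)/2 = 76.85 N; F_m = (F_max+F_min)/2 = 110.15 N
τ_a = K_W·8F_aD/(πd³) = 1.1249 × 62.514 = 70.323 MPa
τ_m = K_s·8F_mD/(πd³) = 1.0435 × 89.602 = 93.498 MPa
Soderberg: 1/n_f = τ_a/S_se + τ_m/S_sy = 70.323/407 + 93.498/644 = 0.17278 + 0.14518 = 0.31797
n_f = 1/0.31797 = 3.145

3.14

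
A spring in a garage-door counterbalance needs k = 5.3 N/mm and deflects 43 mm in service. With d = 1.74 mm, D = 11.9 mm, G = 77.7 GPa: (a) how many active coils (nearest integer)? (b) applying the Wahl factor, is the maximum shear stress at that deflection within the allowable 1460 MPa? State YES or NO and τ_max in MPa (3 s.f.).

N_a = Gd⁴/(8D³k) = (77.7×10³)(1.74⁴)/(8·11.9³·5.3) = 9.968 → N_a = 10
Actual rate k = Gd⁴/(8D³·10) = 5.2831 N/mm
Working load F = kδ = 5.2831·43 = 227.17 N
C = 11.9/1.74 = 6.8391; K_W = (4C−1)/(4C−4)+0.615/C = 1.2184
τ_max = K_W·8FD/(πd³) = 1.2184·1306.8 = 1592.1 MPa
τ_max > 1460 MPa → exceeds allowable

(a) 10 coils; (b) NO, τ_max = 1590 MPa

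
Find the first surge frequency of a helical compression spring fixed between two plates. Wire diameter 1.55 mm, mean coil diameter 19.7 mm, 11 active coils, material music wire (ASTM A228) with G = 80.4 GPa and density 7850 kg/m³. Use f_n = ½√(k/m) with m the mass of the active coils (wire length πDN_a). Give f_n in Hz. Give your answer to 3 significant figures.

k = Gd⁴/(8D³N_a) = (80.4×10³)(1.55⁴)/(8·19.7³·11) = 0.68977 N/mm = 689.77 N/m
Wire length L = πDN_a = π·19.7·11 = 680.78 mm
m = ρ·(πd²/4)·L = 7850 × 1.8869×10⁻⁶ m² × 0.68078 m = 0.010084 kg
f_n = ½√(k/m) = 0.5·√(689.77/0.010084) = 0.5·√(68402) = 130.77 Hz

131 Hz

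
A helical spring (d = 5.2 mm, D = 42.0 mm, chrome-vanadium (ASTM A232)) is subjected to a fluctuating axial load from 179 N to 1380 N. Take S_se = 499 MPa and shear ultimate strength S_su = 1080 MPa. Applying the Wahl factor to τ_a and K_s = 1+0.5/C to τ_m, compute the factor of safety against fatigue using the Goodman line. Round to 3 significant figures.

C = D/d = 42.0/5.2 = 8.0769; K_W = (4C−1)/(4C−4)+0.615/C = 1.1821; K_s = 1+0.5/C = 1.0619
F_a = (F_max−F_min)/2 = 600.5 N; F_m = (F_max+F_min)/2 = 779.5 N
τ_a = K_W·8F_aD/(πd³) = 1.1821 × 456.76 = 539.95 MPa
τ_m = K_s·8F_mD/(πd³) = 1.0619 × 592.92 = 629.62 MPa
Goodman: 1/n_f = τ_a/S_se + τ_m/S_su = 539.95/499 + 629.62/1080 = 1.08207 + 0.58298 = 1.6651
n_f = 1/1.6651 = 0.6006

0.601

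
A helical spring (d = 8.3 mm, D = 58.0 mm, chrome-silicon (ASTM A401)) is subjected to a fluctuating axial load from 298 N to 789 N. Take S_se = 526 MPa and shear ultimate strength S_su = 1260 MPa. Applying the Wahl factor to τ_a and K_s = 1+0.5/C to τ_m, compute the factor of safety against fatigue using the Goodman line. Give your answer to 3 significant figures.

3.76

C = D/d = 58.0/8.3 = 6.9880; K_W = (4C−1)/(4C−4)+0.615/C = 1.2133; K_s = 1+0.5/C = 1.0716
F_a = (F_max−F_min)/2 = 245.5 N; F_m = (F_max+F_min)/2 = 543.5 N
τ_a = K_W·8F_aD/(πd³) = 1.2133 × 63.414 = 76.938 MPa
τ_m = K_s·8F_mD/(πd³) = 1.0716 × 140.39 = 150.43 MPa
Goodman: 1/n_f = τ_a/S_se + τ_m/S_su = 76.938/526 + 150.43/1260 = 0.14627 + 0.11939 = 0.26566
n_f = 1/0.26566 = 3.764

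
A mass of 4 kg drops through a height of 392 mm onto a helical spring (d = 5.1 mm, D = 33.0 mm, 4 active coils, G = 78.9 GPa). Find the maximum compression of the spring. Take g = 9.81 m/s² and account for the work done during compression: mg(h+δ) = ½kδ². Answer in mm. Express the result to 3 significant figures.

k = Gd⁴/(8D³N_a) = (78.9×10³)(5.1⁴)/(8·33.0³·4) = 46.416 N/mm
W = mg = 4 × 9.81 = 39.24 N
½kδ² − Wδ − Wh = 0 → δ = (W + √(W² + 2kWh))/k
δ = (39.24 + √(1539.8 + 1.42794e+06))/46.416 = (39.24 + 1195.6)/46.416 = 26.604 mm

26.6 mm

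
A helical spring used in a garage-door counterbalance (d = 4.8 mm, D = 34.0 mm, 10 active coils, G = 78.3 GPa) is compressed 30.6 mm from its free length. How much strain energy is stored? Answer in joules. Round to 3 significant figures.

k = Gd⁴/(8D³N_a) = (78.3×10³)(4.8⁴)/(8·34.0³·10) = 13.219 N/mm
U = ½kδ² = 0.5 × 13.219 × 30.6² = 6188.9 N·mm = 6.1889 J

6.19 J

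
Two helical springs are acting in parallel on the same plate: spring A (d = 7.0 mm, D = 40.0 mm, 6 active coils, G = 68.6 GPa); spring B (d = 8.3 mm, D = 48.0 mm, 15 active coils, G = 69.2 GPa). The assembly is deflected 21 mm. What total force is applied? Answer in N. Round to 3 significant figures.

1650 N

k_A = Gd⁴/(8D³N_a) = (68.6×10³)(7.0⁴)/(8·40.0³·6) = 53.616 N/mm
k_B = Gd⁴/(8D³N_a) = (69.2×10³)(8.3⁴)/(8·48.0³·15) = 24.746 N/mm
Parallel: k_eq = 53.616 + 24.746 = 78.363 N/mm
F = k_eq·δ = 78.363·21 = 1645.6 N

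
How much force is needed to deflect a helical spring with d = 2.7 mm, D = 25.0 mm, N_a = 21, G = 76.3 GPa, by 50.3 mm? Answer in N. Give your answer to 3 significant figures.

k = Gd⁴/(8D³N_a) = (76.3×10³)(2.7⁴)/(8·25.0³·21) = 1.5447 N/mm
F = k·δ = 1.5447 × 50.3 = 77.7 N

77.7 N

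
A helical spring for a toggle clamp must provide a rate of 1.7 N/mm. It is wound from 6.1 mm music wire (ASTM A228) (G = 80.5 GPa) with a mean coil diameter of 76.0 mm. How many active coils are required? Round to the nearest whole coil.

19

N_a = Gd⁴/(8D³k) = (80.5×10³ × 6.1⁴)/(8 × 76.0³ × 1.7)
    = 1.11459e+08 / 5.97007e+06 = 18.67 → 19 coils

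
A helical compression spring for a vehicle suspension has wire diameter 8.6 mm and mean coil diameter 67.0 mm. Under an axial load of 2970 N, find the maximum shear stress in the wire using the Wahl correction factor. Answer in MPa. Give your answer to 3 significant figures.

948 MPa

Spring index C = D/d = 67.0/8.6 = 7.7907
K_W = (4C−1)/(4C−4) + 0.615/C = 30.163/27.163 + 0.0789 = 1.1894
τ₀ = 8FD/(πd³) = 8·2970·67.0/(π·8.6³) = 1.59192e+06/1998.2 = 796.67 MPa
τ_max = K·τ₀ = 1.1894 × 796.67 = 947.54 MPa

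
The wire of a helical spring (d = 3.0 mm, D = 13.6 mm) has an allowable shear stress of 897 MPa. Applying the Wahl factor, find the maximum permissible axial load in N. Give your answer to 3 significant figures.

519 N

C = D/d = 13.6/3.0 = 4.5333
K_W = (4C−1)/(4C−4) + 0.615/C = 17.133/14.133 + 0.1357 = 1.3479
τ_max = K·8FD/(πd³) → F_max = τ_allow·πd³/(8DK)
F_max = 897·π·3.0³/(8·13.6·1.3479) = 76086/146.65 = 518.81 N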